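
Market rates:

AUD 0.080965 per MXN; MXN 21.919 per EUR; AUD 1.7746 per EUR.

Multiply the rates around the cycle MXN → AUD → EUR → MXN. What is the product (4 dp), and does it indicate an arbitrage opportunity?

Around MXN → AUD → EUR → MXN: 1 × 0.080965 ÷ 1.7746 × 21.919 = 1.000040
Product ≈ 1 (deviation 0.004%, within rounding noise).

1.0000 (no arbitrage)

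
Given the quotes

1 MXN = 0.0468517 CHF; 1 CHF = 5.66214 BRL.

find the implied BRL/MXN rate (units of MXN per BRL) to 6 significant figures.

1 BRL ÷ 5.66214 = 0.176612 CHF
0.176612 CHF ÷ 0.0468517 = 3.76959 MXN

BRL/MXN = 3.76959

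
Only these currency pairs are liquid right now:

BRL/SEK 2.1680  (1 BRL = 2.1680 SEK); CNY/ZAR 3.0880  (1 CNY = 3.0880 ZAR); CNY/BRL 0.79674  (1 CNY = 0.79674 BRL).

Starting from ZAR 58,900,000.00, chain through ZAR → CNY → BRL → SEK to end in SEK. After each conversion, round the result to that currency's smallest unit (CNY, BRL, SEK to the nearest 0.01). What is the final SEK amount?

SEK 32,946,850.28

ZAR 58,900,000.00 ÷ 3.0880 = CNY 19,073,834.20
CNY 19,073,834.20 × 0.79674 = BRL 15,196,886.66
BRL 15,196,886.66 × 2.1680 = SEK 32,946,850.28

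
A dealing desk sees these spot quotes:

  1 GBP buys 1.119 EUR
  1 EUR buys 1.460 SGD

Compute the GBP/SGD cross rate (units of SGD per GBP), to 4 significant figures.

1 GBP × 1.119 = 1.119 EUR
1.119 EUR × 1.460 = 1.63374 SGD

GBP/SGD = 1.634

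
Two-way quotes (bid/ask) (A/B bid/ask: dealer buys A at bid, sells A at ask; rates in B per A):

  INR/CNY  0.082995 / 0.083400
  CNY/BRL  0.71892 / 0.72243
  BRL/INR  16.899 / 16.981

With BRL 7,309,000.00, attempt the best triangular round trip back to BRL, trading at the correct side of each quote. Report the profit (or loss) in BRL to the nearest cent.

Best loop BRL → INR → CNY → BRL:
BRL 7,309,000.00 × 16.899 (sell BRL at bid) = INR 123,514,791.00
INR 123,514,791.00 × 0.082995 (sell INR at bid) = CNY 10,251,110.08
CNY 10,251,110.08 × 0.71892 (sell CNY at bid) = BRL 7,369,728.06

Net profit: BRL 60,728.06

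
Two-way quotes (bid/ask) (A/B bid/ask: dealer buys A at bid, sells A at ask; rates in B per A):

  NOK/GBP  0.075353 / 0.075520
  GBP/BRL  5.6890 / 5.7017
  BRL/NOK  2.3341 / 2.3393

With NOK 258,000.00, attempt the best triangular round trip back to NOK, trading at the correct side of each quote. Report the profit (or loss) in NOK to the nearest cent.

Best loop NOK → GBP → BRL → NOK:
NOK 258,000.00 × 0.075353 (sell NOK at bid) = GBP 19,441.07
GBP 19,441.07 × 5.6890 (sell GBP at bid) = BRL 110,600.27
BRL 110,600.27 × 2.3341 (sell BRL at bid) = NOK 258,152.09

Net profit: NOK 152.09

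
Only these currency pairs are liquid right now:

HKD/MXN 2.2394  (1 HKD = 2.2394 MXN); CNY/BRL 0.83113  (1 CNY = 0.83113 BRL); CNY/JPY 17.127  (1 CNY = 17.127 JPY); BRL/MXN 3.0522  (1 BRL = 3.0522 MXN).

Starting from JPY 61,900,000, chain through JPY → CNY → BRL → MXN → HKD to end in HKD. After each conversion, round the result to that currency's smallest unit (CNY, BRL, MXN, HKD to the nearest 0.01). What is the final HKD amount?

JPY 61,900,000 ÷ 17.127 = CNY 3,614,176.45
CNY 3,614,176.45 × 0.83113 = BRL 3,003,850.47
BRL 3,003,850.47 × 3.0522 = MXN 9,168,352.40
MXN 9,168,352.40 ÷ 2.2394 = HKD 4,094,111.10

HKD 4,094,111.10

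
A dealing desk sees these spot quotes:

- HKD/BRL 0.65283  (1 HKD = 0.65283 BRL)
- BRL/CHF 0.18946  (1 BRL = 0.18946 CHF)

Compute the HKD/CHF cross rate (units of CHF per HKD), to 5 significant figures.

HKD/CHF = 0.12369

1 HKD × 0.65283 = 0.65283 BRL
0.65283 BRL × 0.18946 = 0.123685 CHF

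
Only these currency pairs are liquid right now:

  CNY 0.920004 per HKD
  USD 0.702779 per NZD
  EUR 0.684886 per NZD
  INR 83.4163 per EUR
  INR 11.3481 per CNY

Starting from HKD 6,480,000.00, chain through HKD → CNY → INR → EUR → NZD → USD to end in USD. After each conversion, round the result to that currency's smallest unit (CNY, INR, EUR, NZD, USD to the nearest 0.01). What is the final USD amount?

USD 832,218.64

HKD 6,480,000.00 × 0.920004 = CNY 5,961,625.92
CNY 5,961,625.92 × 11.3481 = INR 67,653,127.10
INR 67,653,127.10 ÷ 83.4163 = EUR 811,030.06
EUR 811,030.06 ÷ 0.684886 = NZD 1,184,182.56
NZD 1,184,182.56 × 0.702779 = USD 832,218.64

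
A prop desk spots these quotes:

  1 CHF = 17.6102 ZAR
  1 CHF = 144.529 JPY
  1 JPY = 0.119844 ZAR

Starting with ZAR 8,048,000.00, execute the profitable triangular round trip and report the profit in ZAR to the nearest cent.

Profitable loop is ZAR → JPY → CHF → ZAR:
ZAR 8,048,000.00 ÷ 0.119844 = JPY 67,153,967
JPY 67,153,967 ÷ 144.529 = CHF 464,640.08
CHF 464,640.08 × 17.6102 = ZAR 8,182,404.82
Profit = ZAR 8,182,404.82 − ZAR 8,048,000.00

Profit: ZAR 134,404.82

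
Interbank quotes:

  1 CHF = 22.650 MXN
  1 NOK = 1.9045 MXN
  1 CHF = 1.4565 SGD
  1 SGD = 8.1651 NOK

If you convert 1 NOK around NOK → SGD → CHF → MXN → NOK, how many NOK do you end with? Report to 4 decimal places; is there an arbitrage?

Around NOK → SGD → CHF → MXN → NOK: 1 ÷ 8.1651 ÷ 1.4565 × 22.650 ÷ 1.9045 = 1.000035
Product ≈ 1 (deviation 0.004%, within rounding noise).

1.0000 (no arbitrage)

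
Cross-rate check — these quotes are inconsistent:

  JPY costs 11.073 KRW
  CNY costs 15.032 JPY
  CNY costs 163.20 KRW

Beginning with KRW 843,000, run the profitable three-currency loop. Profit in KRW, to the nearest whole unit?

Profitable loop is KRW → CNY → JPY → KRW:
KRW 843,000 ÷ 163.20 = CNY 5,165.44
CNY 5,165.44 × 15.032 = JPY 77,647
JPY 77,647 × 11.073 = KRW 859,784
Profit = KRW 859,784 − KRW 843,000

Profit: KRW 16,784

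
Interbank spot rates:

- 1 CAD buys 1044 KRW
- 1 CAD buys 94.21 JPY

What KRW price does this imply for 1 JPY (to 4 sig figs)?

1 JPY ÷ 94.21 = 0.0106146 CAD
0.0106146 CAD × 1044 = 11.0816 KRW

JPY/KRW = 11.08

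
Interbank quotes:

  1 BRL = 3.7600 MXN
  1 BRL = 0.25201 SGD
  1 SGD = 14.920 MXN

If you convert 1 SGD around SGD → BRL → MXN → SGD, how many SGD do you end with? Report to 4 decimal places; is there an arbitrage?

1.0000 (no arbitrage)

Around SGD → BRL → MXN → SGD: 1 ÷ 0.25201 × 3.7600 ÷ 14.920 = 1.000003
Product ≈ 1 (deviation 0.000%, within rounding noise).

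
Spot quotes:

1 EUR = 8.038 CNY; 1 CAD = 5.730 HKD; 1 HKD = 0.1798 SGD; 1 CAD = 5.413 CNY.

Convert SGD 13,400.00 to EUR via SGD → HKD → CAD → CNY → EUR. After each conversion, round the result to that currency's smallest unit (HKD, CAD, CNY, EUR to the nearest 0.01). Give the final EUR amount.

EUR 8,758.92

SGD 13,400.00 ÷ 0.1798 = HKD 74,527.25
HKD 74,527.25 ÷ 5.730 = CAD 13,006.50
CAD 13,006.50 × 5.413 = CNY 70,404.18
CNY 70,404.18 ÷ 8.038 = EUR 8,758.92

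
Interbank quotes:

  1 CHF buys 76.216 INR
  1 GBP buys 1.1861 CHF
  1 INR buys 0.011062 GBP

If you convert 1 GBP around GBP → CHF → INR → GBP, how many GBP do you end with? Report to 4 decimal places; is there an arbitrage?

1.0000 (no arbitrage)

Around GBP → CHF → INR → GBP: 1 × 1.1861 × 76.216 × 0.011062 = 1.000003
Product ≈ 1 (deviation 0.000%, within rounding noise).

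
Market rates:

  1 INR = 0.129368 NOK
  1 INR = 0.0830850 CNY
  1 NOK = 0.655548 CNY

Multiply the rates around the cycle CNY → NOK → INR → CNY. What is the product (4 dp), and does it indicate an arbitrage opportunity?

0.9797 (arbitrage exists)

Around CNY → NOK → INR → CNY: 1 ÷ 0.655548 ÷ 0.129368 × 0.0830850 = 0.979696
Product < 1; profitable direction is CNY → INR → NOK → CNY.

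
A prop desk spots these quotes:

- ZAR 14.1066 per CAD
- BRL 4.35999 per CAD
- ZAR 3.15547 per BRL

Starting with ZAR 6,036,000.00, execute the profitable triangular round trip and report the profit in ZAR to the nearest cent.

Profit: ZAR 153,022.11

Profitable loop is ZAR → BRL → CAD → ZAR:
ZAR 6,036,000.00 ÷ 3.15547 = BRL 1,912,868.76
BRL 1,912,868.76 ÷ 4.35999 = CAD 438,732.37
CAD 438,732.37 × 14.1066 = ZAR 6,189,022.11
Profit = ZAR 6,189,022.11 − ZAR 6,036,000.00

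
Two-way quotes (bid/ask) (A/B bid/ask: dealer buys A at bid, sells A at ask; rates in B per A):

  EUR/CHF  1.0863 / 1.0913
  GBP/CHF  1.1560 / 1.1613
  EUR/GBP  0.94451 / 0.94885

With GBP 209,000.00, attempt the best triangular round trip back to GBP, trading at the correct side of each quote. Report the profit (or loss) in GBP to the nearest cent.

Best loop GBP → CHF → EUR → GBP:
GBP 209,000.00 × 1.1560 (sell GBP at bid) = CHF 241,604.00
CHF 241,604.00 ÷ 1.0913 (buy EUR at ask) = EUR 221,391.00
EUR 221,391.00 × 0.94451 (sell EUR at bid) = GBP 209,106.01

Net profit: GBP 106.01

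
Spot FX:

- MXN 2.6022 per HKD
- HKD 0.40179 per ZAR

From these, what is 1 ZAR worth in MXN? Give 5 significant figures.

ZAR/MXN = 1.0455

1 ZAR × 0.40179 = 0.40179 HKD
0.40179 HKD × 2.6022 = 1.04554 MXN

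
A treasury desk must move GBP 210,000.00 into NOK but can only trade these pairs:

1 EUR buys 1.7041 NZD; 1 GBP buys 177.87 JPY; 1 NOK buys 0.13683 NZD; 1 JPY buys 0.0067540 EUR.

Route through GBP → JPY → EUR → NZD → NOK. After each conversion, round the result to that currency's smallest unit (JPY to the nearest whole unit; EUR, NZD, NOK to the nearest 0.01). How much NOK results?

NOK 3,141,932.25

GBP 210,000.00 × 177.87 = JPY 37,352,700
JPY 37,352,700 × 0.0067540 = EUR 252,280.14
EUR 252,280.14 × 1.7041 = NZD 429,910.59
NZD 429,910.59 ÷ 0.13683 = NOK 3,141,932.25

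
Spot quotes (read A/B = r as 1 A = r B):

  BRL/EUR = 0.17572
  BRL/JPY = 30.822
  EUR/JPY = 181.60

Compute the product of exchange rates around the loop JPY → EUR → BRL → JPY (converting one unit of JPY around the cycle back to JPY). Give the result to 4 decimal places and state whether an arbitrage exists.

Around JPY → EUR → BRL → JPY: 1 ÷ 181.60 ÷ 0.17572 × 30.822 = 0.965881
Product < 1; profitable direction is JPY → BRL → EUR → JPY.

0.9659 (arbitrage exists)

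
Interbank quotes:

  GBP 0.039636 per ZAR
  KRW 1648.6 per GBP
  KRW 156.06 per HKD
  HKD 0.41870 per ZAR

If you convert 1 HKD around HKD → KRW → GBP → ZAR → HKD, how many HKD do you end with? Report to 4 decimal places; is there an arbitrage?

1.0000 (no arbitrage)

Around HKD → KRW → GBP → ZAR → HKD: 1 × 156.06 ÷ 1648.6 ÷ 0.039636 × 0.41870 = 0.999976
Product ≈ 1 (deviation 0.002%, within rounding noise).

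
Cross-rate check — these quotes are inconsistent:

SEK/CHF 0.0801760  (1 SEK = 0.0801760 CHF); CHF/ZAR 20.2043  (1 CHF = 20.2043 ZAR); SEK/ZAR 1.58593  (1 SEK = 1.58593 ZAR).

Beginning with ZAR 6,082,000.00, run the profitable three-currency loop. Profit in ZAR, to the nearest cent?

Profit: ZAR 130,273.89

Profitable loop is ZAR → SEK → CHF → ZAR:
ZAR 6,082,000.00 ÷ 1.58593 = SEK 3,834,973.80
SEK 3,834,973.80 × 0.0801760 = CHF 307,472.86
CHF 307,472.86 × 20.2043 = ZAR 6,212,273.89
Profit = ZAR 6,212,273.89 − ZAR 6,082,000.00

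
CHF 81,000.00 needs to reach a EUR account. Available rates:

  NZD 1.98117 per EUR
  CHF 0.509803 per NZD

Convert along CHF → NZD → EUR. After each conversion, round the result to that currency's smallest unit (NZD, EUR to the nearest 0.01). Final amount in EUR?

EUR 80,197.51

CHF 81,000.00 ÷ 0.509803 = NZD 158,884.90
NZD 158,884.90 ÷ 1.98117 = EUR 80,197.51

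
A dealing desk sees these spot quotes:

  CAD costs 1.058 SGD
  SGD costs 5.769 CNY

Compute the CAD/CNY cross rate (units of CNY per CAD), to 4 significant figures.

1 CAD × 1.058 = 1.058 SGD
1.058 SGD × 5.769 = 6.1036 CNY

CAD/CNY = 6.104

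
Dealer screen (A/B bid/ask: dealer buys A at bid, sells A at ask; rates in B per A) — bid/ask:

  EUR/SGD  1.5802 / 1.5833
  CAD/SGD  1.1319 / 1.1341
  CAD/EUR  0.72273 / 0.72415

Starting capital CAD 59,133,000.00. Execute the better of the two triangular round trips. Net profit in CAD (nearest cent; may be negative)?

Net profit: CAD 414,934.50

Best loop CAD → EUR → SGD → CAD:
CAD 59,133,000.00 × 0.72273 (sell CAD at bid) = EUR 42,737,193.09
EUR 42,737,193.09 × 1.5802 (sell EUR at bid) = SGD 67,533,312.52
SGD 67,533,312.52 ÷ 1.1341 (buy CAD at ask) = CAD 59,547,934.50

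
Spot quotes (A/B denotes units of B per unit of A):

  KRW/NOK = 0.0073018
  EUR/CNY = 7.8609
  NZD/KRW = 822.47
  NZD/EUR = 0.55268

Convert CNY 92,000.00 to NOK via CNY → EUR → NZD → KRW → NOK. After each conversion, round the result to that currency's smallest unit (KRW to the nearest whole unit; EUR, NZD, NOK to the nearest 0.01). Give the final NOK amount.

NOK 127,172.05

CNY 92,000.00 ÷ 7.8609 = EUR 11,703.49
EUR 11,703.49 ÷ 0.55268 = NZD 21,175.89
NZD 21,175.89 × 822.47 = KRW 17,416,534
KRW 17,416,534 × 0.0073018 = NOK 127,172.05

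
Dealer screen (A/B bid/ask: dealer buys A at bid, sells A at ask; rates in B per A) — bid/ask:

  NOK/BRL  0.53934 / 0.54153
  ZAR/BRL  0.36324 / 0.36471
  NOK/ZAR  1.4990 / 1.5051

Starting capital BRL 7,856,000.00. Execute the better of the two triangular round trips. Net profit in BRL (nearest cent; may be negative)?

Net profit: BRL 43,038.92

Best loop BRL → NOK → ZAR → BRL:
BRL 7,856,000.00 ÷ 0.54153 (buy NOK at ask) = NOK 14,507,044.85
NOK 14,507,044.85 × 1.4990 (sell NOK at bid) = ZAR 21,746,060.24
ZAR 21,746,060.24 × 0.36324 (sell ZAR at bid) = BRL 7,899,038.92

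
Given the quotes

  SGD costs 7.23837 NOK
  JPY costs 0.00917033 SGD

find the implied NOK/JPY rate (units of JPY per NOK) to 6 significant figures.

NOK/JPY = 15.0652

1 NOK ÷ 7.23837 = 0.138153 SGD
0.138153 SGD ÷ 0.00917033 = 15.0652 JPY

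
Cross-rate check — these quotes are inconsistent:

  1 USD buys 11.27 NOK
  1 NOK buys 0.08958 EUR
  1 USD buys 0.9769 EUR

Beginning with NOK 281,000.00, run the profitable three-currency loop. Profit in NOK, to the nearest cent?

Profit: NOK 9,396.37

Profitable loop is NOK → EUR → USD → NOK:
NOK 281,000.00 × 0.08958 = EUR 25,171.98
EUR 25,171.98 ÷ 0.9769 = USD 25,767.20
USD 25,767.20 × 11.27 = NOK 290,396.37
Profit = NOK 290,396.37 − NOK 281,000.00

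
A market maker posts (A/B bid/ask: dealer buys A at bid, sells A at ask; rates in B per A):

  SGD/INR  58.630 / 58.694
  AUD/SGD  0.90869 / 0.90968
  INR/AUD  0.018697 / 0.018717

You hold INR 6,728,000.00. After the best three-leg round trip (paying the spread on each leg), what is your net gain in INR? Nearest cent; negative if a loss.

Best loop INR → SGD → AUD → INR:
INR 6,728,000.00 ÷ 58.694 (buy SGD at ask) = SGD 114,628.41
SGD 114,628.41 ÷ 0.90968 (buy AUD at ask) = AUD 126,009.60
AUD 126,009.60 ÷ 0.018717 (buy INR at ask) = INR 6,732,360.89

Net profit: INR 4,360.89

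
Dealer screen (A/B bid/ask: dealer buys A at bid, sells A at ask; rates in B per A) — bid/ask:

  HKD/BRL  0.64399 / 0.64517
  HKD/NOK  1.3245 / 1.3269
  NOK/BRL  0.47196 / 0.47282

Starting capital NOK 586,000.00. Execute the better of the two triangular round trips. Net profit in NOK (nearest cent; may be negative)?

Best loop NOK → HKD → BRL → NOK:
NOK 586,000.00 ÷ 1.3269 (buy HKD at ask) = HKD 441,630.87
HKD 441,630.87 × 0.64399 (sell HKD at bid) = BRL 284,405.86
BRL 284,405.86 ÷ 0.47282 (buy NOK at ask) = NOK 601,509.80

Net profit: NOK 15,509.80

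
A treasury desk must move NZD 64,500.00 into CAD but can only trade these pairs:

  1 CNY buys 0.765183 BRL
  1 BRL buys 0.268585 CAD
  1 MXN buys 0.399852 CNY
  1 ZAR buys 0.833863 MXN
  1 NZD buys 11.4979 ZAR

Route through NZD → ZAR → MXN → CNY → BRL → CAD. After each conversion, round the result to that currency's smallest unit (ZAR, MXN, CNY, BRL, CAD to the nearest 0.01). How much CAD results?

NZD 64,500.00 × 11.4979 = ZAR 741,614.55
ZAR 741,614.55 × 0.833863 = MXN 618,404.93
MXN 618,404.93 × 0.399852 = CNY 247,270.45
CNY 247,270.45 × 0.765183 = BRL 189,207.14
BRL 189,207.14 × 0.268585 = CAD 50,818.20

CAD 50,818.20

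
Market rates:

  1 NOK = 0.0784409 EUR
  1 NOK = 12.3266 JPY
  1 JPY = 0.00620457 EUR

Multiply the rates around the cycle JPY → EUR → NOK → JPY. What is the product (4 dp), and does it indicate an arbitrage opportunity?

Around JPY → EUR → NOK → JPY: 1 × 0.00620457 ÷ 0.0784409 × 12.3266 = 0.975018
Product < 1; profitable direction is JPY → NOK → EUR → JPY.

0.9750 (arbitrage exists)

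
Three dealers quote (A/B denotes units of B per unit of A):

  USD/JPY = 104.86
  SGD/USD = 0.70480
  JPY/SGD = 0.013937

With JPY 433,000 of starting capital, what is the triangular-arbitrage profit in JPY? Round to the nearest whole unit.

Profitable loop is JPY → SGD → USD → JPY:
JPY 433,000 × 0.013937 = SGD 6,034.72
SGD 6,034.72 × 0.70480 = USD 4,253.27
USD 4,253.27 × 104.86 = JPY 445,998
Profit = JPY 445,998 − JPY 433,000

Profit: JPY 12,998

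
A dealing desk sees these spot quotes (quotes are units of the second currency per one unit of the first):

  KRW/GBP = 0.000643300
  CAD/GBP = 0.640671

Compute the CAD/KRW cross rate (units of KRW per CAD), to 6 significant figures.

CAD/KRW = 995.913

1 CAD × 0.640671 = 0.640671 GBP
0.640671 GBP ÷ 0.000643300 = 995.913 KRW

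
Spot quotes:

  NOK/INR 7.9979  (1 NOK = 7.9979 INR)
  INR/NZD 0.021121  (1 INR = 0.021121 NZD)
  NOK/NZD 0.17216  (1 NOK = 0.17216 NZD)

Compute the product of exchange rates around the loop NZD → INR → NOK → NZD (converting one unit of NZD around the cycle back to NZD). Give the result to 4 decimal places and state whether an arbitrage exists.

1.0192 (arbitrage exists)

Around NZD → INR → NOK → NZD: 1 ÷ 0.021121 ÷ 7.9979 × 0.17216 = 1.019159
Product > 1; profitable direction is NZD → INR → NOK → NZD.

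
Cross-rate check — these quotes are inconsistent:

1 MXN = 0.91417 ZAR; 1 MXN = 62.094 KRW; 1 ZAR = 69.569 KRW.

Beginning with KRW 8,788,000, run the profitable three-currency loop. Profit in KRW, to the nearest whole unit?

Profitable loop is KRW → MXN → ZAR → KRW:
KRW 8,788,000 ÷ 62.094 = MXN 141,527.36
MXN 141,527.36 × 0.91417 = ZAR 129,380.07
ZAR 129,380.07 × 69.569 = KRW 9,000,842
Profit = KRW 9,000,842 − KRW 8,788,000

Profit: KRW 212,842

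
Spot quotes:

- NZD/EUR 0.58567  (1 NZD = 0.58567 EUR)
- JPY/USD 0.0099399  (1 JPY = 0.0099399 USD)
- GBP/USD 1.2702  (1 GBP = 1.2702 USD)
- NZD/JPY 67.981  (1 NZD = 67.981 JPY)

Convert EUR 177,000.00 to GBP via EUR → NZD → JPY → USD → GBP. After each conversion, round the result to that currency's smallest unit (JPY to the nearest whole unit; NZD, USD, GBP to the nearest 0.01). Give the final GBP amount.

EUR 177,000.00 ÷ 0.58567 = NZD 302,217.97
NZD 302,217.97 × 67.981 = JPY 20,545,080
JPY 20,545,080 × 0.0099399 = USD 204,216.04
USD 204,216.04 ÷ 1.2702 = GBP 160,774.71

GBP 160,774.71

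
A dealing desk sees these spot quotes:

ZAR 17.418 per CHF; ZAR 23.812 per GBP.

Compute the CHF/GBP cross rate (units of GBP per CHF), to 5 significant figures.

1 CHF × 17.418 = 17.418 ZAR
17.418 ZAR ÷ 23.812 = 0.73148 GBP

CHF/GBP = 0.73148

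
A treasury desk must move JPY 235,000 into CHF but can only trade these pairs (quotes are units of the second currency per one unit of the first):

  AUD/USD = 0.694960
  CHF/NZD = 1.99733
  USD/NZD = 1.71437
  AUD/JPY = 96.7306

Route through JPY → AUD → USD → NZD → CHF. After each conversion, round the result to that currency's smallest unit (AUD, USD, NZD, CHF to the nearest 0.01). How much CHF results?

CHF 1,449.17

JPY 235,000 ÷ 96.7306 = AUD 2,429.43
AUD 2,429.43 × 0.694960 = USD 1,688.36
USD 1,688.36 × 1.71437 = NZD 2,894.47
NZD 2,894.47 ÷ 1.99733 = CHF 1,449.17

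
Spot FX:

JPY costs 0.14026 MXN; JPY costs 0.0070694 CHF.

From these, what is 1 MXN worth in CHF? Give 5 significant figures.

MXN/CHF = 0.050402

1 MXN ÷ 0.14026 = 7.12962 JPY
7.12962 JPY × 0.0070694 = 0.0504021 CHF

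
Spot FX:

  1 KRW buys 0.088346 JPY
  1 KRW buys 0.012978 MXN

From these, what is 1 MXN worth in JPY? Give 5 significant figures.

MXN/JPY = 6.8074

1 MXN ÷ 0.012978 = 77.0535 KRW
77.0535 KRW × 0.088346 = 6.80737 JPY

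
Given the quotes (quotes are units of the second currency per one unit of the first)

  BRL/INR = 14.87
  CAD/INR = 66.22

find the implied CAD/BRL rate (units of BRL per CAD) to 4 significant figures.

CAD/BRL = 4.453

1 CAD × 66.22 = 66.22 INR
66.22 INR ÷ 14.87 = 4.45326 BRL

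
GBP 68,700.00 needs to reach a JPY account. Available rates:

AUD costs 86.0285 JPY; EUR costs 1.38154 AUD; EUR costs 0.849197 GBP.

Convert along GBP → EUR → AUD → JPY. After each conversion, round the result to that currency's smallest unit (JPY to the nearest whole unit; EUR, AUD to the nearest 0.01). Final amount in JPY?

JPY 9,615,107

GBP 68,700.00 ÷ 0.849197 = EUR 80,899.96
EUR 80,899.96 × 1.38154 = AUD 111,766.53
AUD 111,766.53 × 86.0285 = JPY 9,615,107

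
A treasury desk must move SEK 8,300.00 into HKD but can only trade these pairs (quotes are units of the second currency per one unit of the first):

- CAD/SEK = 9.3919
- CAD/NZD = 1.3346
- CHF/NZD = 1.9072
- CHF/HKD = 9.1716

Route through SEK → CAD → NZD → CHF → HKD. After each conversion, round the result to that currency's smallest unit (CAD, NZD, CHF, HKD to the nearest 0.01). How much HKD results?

HKD 5,671.81

SEK 8,300.00 ÷ 9.3919 = CAD 883.74
CAD 883.74 × 1.3346 = NZD 1,179.44
NZD 1,179.44 ÷ 1.9072 = CHF 618.41
CHF 618.41 × 9.1716 = HKD 5,671.81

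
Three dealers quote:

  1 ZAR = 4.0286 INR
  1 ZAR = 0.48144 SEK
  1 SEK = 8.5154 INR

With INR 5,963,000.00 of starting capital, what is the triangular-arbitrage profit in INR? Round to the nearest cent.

Profit: INR 105,172.03

Profitable loop is INR → ZAR → SEK → INR:
INR 5,963,000.00 ÷ 4.0286 = ZAR 1,480,166.81
ZAR 1,480,166.81 × 0.48144 = SEK 712,611.51
SEK 712,611.51 × 8.5154 = INR 6,068,172.03
Profit = INR 6,068,172.03 − INR 5,963,000.00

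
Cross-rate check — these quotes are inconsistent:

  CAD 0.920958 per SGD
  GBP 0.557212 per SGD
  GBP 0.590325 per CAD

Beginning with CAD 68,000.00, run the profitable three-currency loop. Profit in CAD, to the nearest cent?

Profit: CAD 1,694.48

Profitable loop is CAD → SGD → GBP → CAD:
CAD 68,000.00 ÷ 0.920958 = SGD 73,836.16
SGD 73,836.16 × 0.557212 = GBP 41,142.39
GBP 41,142.39 ÷ 0.590325 = CAD 69,694.48
Profit = CAD 69,694.48 − CAD 68,000.00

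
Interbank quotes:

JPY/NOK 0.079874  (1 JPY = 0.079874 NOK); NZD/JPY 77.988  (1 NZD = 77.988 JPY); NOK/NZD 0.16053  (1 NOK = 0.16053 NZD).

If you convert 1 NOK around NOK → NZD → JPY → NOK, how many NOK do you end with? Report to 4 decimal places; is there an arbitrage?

1.0000 (no arbitrage)

Around NOK → NZD → JPY → NOK: 1 × 0.16053 × 77.988 × 0.079874 = 0.999976
Product ≈ 1 (deviation 0.002%, within rounding noise).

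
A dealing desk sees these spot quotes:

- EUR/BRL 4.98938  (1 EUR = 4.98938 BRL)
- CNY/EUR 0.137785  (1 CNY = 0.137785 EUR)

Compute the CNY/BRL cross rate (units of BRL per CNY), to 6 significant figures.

1 CNY × 0.137785 = 0.137785 EUR
0.137785 EUR × 4.98938 = 0.687462 BRL

CNY/BRL = 0.687462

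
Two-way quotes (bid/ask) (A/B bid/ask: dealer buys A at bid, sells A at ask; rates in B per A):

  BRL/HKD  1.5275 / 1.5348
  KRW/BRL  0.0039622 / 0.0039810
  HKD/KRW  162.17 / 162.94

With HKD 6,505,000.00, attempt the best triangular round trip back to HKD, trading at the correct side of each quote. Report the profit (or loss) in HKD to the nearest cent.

Net profit: HKD 28,947.20

Best loop HKD → BRL → KRW → HKD:
HKD 6,505,000.00 ÷ 1.5348 (buy BRL at ask) = BRL 4,238,337.24
BRL 4,238,337.24 ÷ 0.0039810 (buy KRW at ask) = KRW 1,064,641,357
KRW 1,064,641,357 ÷ 162.94 (buy HKD at ask) = HKD 6,533,947.20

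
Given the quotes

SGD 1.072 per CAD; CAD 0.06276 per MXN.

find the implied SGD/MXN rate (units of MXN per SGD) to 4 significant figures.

SGD/MXN = 14.86

1 SGD ÷ 1.072 = 0.932836 CAD
0.932836 CAD ÷ 0.06276 = 14.8635 MXN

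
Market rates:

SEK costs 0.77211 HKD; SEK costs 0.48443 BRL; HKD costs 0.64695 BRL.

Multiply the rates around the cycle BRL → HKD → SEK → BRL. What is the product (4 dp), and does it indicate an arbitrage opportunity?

Around BRL → HKD → SEK → BRL: 1 ÷ 0.64695 ÷ 0.77211 × 0.48443 = 0.969798
Product < 1; profitable direction is BRL → SEK → HKD → BRL.

0.9698 (arbitrage exists)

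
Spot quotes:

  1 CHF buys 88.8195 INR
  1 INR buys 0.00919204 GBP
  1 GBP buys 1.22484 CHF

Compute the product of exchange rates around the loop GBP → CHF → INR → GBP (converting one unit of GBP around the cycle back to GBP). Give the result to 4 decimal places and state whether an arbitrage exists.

Around GBP → CHF → INR → GBP: 1 × 1.22484 × 88.8195 × 0.00919204 = 0.999999
Product ≈ 1 (deviation 0.000%, within rounding noise).

1.0000 (no arbitrage)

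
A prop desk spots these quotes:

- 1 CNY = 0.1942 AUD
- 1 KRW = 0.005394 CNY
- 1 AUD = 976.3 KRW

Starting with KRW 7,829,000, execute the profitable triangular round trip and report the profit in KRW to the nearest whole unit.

Profit: KRW 177,630

Profitable loop is KRW → CNY → AUD → KRW:
KRW 7,829,000 × 0.005394 = CNY 42,229.63
CNY 42,229.63 × 0.1942 = AUD 8,200.99
AUD 8,200.99 × 976.3 = KRW 8,006,630
Profit = KRW 8,006,630 − KRW 7,829,000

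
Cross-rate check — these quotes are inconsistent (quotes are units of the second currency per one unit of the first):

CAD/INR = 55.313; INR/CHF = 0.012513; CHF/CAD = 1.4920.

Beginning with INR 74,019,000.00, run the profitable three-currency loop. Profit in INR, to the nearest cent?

Profitable loop is INR → CHF → CAD → INR:
INR 74,019,000.00 × 0.012513 = CHF 926,199.75
CHF 926,199.75 × 1.4920 = CAD 1,381,890.02
CAD 1,381,890.02 × 55.313 = INR 76,436,482.82
Profit = INR 76,436,482.82 − INR 74,019,000.00

Profit: INR 2,417,482.82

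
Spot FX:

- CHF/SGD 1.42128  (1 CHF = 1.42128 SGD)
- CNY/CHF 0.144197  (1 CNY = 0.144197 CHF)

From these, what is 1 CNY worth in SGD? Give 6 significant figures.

1 CNY × 0.144197 = 0.144197 CHF
0.144197 CHF × 1.42128 = 0.204944 SGD

CNY/SGD = 0.204944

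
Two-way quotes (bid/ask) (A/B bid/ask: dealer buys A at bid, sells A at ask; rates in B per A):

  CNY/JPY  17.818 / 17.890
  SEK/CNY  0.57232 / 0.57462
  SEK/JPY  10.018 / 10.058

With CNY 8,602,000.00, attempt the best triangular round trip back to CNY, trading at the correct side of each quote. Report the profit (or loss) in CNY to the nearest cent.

Net profit: CNY 119,389.53

Best loop CNY → JPY → SEK → CNY:
CNY 8,602,000.00 × 17.818 (sell CNY at bid) = JPY 153,270,436
JPY 153,270,436 ÷ 10.058 (buy SEK at ask) = SEK 15,238,659.38
SEK 15,238,659.38 × 0.57232 (sell SEK at bid) = CNY 8,721,389.53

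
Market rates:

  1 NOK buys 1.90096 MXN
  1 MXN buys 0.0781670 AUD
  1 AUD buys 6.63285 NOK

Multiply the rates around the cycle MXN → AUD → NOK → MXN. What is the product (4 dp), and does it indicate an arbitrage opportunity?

0.9856 (arbitrage exists)

Around MXN → AUD → NOK → MXN: 1 × 0.0781670 × 6.63285 × 1.90096 = 0.985591
Product < 1; profitable direction is MXN → NOK → AUD → MXN.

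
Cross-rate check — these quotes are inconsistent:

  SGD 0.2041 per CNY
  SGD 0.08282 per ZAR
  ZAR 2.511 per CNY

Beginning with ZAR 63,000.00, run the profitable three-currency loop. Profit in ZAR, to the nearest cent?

Profitable loop is ZAR → SGD → CNY → ZAR:
ZAR 63,000.00 × 0.08282 = SGD 5,217.66
SGD 5,217.66 ÷ 0.2041 = CNY 25,564.23
CNY 25,564.23 × 2.511 = ZAR 64,191.79
Profit = ZAR 64,191.79 − ZAR 63,000.00

Profit: ZAR 1,191.79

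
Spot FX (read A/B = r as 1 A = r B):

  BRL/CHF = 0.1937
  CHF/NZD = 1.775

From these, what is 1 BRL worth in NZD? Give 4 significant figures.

BRL/NZD = 0.3438

1 BRL × 0.1937 = 0.1937 CHF
0.1937 CHF × 1.775 = 0.343817 NZD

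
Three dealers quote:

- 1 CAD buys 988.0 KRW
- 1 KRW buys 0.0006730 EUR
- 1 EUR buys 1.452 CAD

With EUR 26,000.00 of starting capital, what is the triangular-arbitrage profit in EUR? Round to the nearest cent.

Profitable loop is EUR → KRW → CAD → EUR:
EUR 26,000.00 ÷ 0.0006730 = KRW 38,632,987
KRW 38,632,987 ÷ 988.0 = CAD 39,102.21
CAD 39,102.21 ÷ 1.452 = EUR 26,929.90
Profit = EUR 26,929.90 − EUR 26,000.00

Profit: EUR 929.90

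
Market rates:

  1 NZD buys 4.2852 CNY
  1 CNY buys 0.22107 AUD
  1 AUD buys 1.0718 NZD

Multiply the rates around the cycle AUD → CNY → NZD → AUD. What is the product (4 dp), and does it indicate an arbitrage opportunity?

Around AUD → CNY → NZD → AUD: 1 ÷ 0.22107 ÷ 4.2852 ÷ 1.0718 = 0.984885
Product < 1; profitable direction is AUD → NZD → CNY → AUD.

0.9849 (arbitrage exists)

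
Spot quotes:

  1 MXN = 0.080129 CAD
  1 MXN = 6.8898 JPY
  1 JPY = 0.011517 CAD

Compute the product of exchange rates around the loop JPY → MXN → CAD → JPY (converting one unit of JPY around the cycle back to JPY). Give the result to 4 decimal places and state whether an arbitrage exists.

1.0098 (arbitrage exists)

Around JPY → MXN → CAD → JPY: 1 ÷ 6.8898 × 0.080129 ÷ 0.011517 = 1.009819
Product > 1; profitable direction is JPY → MXN → CAD → JPY.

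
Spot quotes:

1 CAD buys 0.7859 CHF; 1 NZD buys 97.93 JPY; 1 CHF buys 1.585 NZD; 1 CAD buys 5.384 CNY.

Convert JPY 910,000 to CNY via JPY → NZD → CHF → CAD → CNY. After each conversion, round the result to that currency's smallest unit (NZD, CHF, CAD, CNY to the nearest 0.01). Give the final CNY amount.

JPY 910,000 ÷ 97.93 = NZD 9,292.35
NZD 9,292.35 ÷ 1.585 = CHF 5,862.68
CHF 5,862.68 ÷ 0.7859 = CAD 7,459.83
CAD 7,459.83 × 5.384 = CNY 40,163.72

CNY 40,163.72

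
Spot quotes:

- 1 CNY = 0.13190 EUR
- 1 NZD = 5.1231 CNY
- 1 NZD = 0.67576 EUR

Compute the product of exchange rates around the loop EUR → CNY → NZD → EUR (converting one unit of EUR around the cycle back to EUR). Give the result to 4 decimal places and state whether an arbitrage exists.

Around EUR → CNY → NZD → EUR: 1 ÷ 0.13190 ÷ 5.1231 × 0.67576 = 1.000034
Product ≈ 1 (deviation 0.003%, within rounding noise).

1.0000 (no arbitrage)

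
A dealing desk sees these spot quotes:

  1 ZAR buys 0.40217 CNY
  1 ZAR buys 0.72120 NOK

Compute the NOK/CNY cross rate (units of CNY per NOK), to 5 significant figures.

NOK/CNY = 0.55764

1 NOK ÷ 0.72120 = 1.38658 ZAR
1.38658 ZAR × 0.40217 = 0.55764 CNY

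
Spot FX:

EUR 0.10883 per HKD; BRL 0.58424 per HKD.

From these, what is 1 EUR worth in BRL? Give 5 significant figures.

1 EUR ÷ 0.10883 = 9.18864 HKD
9.18864 HKD × 0.58424 = 5.36837 BRL

EUR/BRL = 5.3684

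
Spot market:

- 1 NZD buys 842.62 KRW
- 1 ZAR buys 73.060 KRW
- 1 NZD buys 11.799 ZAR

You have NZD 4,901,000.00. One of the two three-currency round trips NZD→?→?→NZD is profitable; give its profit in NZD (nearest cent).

Profit: NZD 112,924.71

Profitable loop is NZD → ZAR → KRW → NZD:
NZD 4,901,000.00 × 11.799 = ZAR 57,826,899.00
ZAR 57,826,899.00 × 73.060 = KRW 4,224,833,241
KRW 4,224,833,241 ÷ 842.62 = NZD 5,013,924.71
Profit = NZD 5,013,924.71 − NZD 4,901,000.00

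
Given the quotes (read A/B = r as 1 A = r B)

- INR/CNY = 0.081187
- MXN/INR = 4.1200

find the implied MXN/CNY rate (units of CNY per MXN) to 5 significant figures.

1 MXN × 4.1200 = 4.12 INR
4.12 INR × 0.081187 = 0.33449 CNY

MXN/CNY = 0.33449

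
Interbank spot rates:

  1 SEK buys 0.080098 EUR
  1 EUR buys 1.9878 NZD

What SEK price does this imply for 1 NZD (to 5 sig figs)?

NZD/SEK = 6.2807

1 NZD ÷ 1.9878 = 0.503069 EUR
0.503069 EUR ÷ 0.080098 = 6.28067 SEK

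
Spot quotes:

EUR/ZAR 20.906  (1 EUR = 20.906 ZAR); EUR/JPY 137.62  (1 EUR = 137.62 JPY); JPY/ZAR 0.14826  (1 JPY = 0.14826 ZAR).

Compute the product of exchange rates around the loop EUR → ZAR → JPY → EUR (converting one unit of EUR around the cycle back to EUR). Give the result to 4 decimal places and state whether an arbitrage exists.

Around EUR → ZAR → JPY → EUR: 1 × 20.906 ÷ 0.14826 ÷ 137.62 = 1.024626
Product > 1; profitable direction is EUR → ZAR → JPY → EUR.

1.0246 (arbitrage exists)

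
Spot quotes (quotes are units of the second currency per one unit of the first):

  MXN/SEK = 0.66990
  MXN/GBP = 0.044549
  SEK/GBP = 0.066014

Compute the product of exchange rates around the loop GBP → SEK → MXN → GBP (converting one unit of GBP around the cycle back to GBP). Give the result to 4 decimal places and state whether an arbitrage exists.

1.0074 (arbitrage exists)

Around GBP → SEK → MXN → GBP: 1 ÷ 0.066014 ÷ 0.66990 × 0.044549 = 1.007377
Product > 1; profitable direction is GBP → SEK → MXN → GBP.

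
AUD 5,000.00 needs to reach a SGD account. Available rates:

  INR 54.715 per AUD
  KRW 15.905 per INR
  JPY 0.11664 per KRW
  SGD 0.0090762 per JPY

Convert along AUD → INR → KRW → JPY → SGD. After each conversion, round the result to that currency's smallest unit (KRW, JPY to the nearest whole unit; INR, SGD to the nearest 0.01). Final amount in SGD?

SGD 4,606.40

AUD 5,000.00 × 54.715 = INR 273,575.00
INR 273,575.00 × 15.905 = KRW 4,351,210
KRW 4,351,210 × 0.11664 = JPY 507,525
JPY 507,525 × 0.0090762 = SGD 4,606.40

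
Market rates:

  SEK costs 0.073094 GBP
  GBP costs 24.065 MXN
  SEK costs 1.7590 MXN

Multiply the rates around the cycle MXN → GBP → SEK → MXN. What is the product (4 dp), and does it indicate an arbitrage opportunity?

Around MXN → GBP → SEK → MXN: 1 ÷ 24.065 ÷ 0.073094 × 1.7590 = 0.999996
Product ≈ 1 (deviation 0.000%, within rounding noise).

1.0000 (no arbitrage)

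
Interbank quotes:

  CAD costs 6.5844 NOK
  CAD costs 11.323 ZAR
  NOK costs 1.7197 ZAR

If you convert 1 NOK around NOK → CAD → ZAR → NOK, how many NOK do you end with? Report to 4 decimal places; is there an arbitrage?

1.0000 (no arbitrage)

Around NOK → CAD → ZAR → NOK: 1 ÷ 6.5844 × 11.323 ÷ 1.7197 = 0.999983
Product ≈ 1 (deviation 0.002%, within rounding noise).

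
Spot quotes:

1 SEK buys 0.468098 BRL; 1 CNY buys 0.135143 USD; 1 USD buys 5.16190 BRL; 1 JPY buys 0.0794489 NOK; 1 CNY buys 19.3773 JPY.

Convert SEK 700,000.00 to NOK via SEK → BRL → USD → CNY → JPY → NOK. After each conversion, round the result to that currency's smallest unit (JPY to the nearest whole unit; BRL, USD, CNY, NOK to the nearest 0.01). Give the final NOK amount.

NOK 723,124.11

SEK 700,000.00 × 0.468098 = BRL 327,668.60
BRL 327,668.60 ÷ 5.16190 = USD 63,478.29
USD 63,478.29 ÷ 0.135143 = CNY 469,712.01
CNY 469,712.01 × 19.3773 = JPY 9,101,751
JPY 9,101,751 × 0.0794489 = NOK 723,124.11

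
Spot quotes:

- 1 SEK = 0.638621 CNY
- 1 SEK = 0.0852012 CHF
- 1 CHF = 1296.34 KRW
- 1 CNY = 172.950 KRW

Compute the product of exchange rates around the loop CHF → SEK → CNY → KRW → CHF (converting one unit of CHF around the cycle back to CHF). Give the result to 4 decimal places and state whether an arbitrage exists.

Around CHF → SEK → CNY → KRW → CHF: 1 ÷ 0.0852012 × 0.638621 × 172.950 ÷ 1296.34 = 0.999998
Product ≈ 1 (deviation 0.000%, within rounding noise).

1.0000 (no arbitrage)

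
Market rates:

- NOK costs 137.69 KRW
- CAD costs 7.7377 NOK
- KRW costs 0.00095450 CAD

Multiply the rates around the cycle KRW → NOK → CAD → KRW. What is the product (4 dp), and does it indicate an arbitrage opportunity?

0.9834 (arbitrage exists)

Around KRW → NOK → CAD → KRW: 1 ÷ 137.69 ÷ 7.7377 ÷ 0.00095450 = 0.983354
Product < 1; profitable direction is KRW → CAD → NOK → KRW.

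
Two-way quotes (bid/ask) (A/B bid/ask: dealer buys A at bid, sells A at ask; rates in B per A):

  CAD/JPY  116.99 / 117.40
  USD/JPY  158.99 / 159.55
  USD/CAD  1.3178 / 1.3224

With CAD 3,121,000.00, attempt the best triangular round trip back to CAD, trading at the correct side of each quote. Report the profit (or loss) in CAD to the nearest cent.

Best loop CAD → USD → JPY → CAD:
CAD 3,121,000.00 ÷ 1.3224 (buy USD at ask) = USD 2,360,102.84
USD 2,360,102.84 × 158.99 (sell USD at bid) = JPY 375,232,751
JPY 375,232,751 ÷ 117.40 (buy CAD at ask) = CAD 3,196,190.38

Net profit: CAD 75,190.38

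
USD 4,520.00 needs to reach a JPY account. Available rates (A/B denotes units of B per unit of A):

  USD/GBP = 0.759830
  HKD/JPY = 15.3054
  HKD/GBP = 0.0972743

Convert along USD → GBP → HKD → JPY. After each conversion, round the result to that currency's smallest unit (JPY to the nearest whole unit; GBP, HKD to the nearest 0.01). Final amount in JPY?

USD 4,520.00 × 0.759830 = GBP 3,434.43
GBP 3,434.43 ÷ 0.0972743 = HKD 35,306.65
HKD 35,306.65 × 15.3054 = JPY 540,382

JPY 540,382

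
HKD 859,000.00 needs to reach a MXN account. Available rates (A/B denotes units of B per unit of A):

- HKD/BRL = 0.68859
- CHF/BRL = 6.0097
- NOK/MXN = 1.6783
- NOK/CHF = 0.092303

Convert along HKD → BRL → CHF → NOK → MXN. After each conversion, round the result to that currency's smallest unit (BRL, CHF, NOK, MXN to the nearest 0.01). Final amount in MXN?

HKD 859,000.00 × 0.68859 = BRL 591,498.81
BRL 591,498.81 ÷ 6.0097 = CHF 98,424.02
CHF 98,424.02 ÷ 0.092303 = NOK 1,066,314.42
NOK 1,066,314.42 × 1.6783 = MXN 1,789,595.49

MXN 1,789,595.49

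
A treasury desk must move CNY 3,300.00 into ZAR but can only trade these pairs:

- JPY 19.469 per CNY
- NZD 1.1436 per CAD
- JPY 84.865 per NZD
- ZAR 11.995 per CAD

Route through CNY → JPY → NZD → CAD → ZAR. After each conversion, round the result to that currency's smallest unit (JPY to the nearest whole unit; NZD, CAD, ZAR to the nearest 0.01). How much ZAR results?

ZAR 7,940.69

CNY 3,300.00 × 19.469 = JPY 64,248
JPY 64,248 ÷ 84.865 = NZD 757.06
NZD 757.06 ÷ 1.1436 = CAD 662.00
CAD 662.00 × 11.995 = ZAR 7,940.69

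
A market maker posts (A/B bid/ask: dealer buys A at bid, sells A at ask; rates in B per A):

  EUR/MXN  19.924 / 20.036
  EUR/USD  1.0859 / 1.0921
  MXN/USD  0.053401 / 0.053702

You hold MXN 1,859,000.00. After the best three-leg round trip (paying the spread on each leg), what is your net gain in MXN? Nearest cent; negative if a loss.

Net profit: MXN 17,150.79

Best loop MXN → EUR → USD → MXN:
MXN 1,859,000.00 ÷ 20.036 (buy EUR at ask) = EUR 92,782.99
EUR 92,782.99 × 1.0859 (sell EUR at bid) = USD 100,753.05
USD 100,753.05 ÷ 0.053702 (buy MXN at ask) = MXN 1,876,150.79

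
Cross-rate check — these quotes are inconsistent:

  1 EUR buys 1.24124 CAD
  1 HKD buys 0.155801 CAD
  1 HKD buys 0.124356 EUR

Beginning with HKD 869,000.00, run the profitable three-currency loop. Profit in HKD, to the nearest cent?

Profitable loop is HKD → CAD → EUR → HKD:
HKD 869,000.00 × 0.155801 = CAD 135,391.07
CAD 135,391.07 ÷ 1.24124 = EUR 109,077.27
EUR 109,077.27 ÷ 0.124356 = HKD 877,137.16
Profit = HKD 877,137.16 − HKD 869,000.00

Profit: HKD 8,137.16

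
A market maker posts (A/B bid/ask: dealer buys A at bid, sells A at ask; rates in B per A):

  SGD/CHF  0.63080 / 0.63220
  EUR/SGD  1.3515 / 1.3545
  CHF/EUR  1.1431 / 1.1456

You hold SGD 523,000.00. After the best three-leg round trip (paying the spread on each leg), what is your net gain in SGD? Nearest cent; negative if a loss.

Best loop SGD → EUR → CHF → SGD:
SGD 523,000.00 ÷ 1.3545 (buy EUR at ask) = EUR 386,120.34
EUR 386,120.34 ÷ 1.1456 (buy CHF at ask) = CHF 337,046.39
CHF 337,046.39 ÷ 0.63220 (buy SGD at ask) = SGD 533,132.53

Net profit: SGD 10,132.53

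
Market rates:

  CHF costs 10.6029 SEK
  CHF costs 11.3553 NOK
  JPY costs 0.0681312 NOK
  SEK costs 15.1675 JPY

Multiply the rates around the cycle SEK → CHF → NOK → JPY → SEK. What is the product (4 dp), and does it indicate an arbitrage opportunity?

Around SEK → CHF → NOK → JPY → SEK: 1 ÷ 10.6029 × 11.3553 ÷ 0.0681312 ÷ 15.1675 = 1.036368
Product > 1; profitable direction is SEK → CHF → NOK → JPY → SEK.

1.0364 (arbitrage exists)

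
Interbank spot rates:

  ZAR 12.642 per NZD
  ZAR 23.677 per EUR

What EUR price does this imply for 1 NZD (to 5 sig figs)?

NZD/EUR = 0.53394

1 NZD × 12.642 = 12.642 ZAR
12.642 ZAR ÷ 23.677 = 0.533936 EUR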